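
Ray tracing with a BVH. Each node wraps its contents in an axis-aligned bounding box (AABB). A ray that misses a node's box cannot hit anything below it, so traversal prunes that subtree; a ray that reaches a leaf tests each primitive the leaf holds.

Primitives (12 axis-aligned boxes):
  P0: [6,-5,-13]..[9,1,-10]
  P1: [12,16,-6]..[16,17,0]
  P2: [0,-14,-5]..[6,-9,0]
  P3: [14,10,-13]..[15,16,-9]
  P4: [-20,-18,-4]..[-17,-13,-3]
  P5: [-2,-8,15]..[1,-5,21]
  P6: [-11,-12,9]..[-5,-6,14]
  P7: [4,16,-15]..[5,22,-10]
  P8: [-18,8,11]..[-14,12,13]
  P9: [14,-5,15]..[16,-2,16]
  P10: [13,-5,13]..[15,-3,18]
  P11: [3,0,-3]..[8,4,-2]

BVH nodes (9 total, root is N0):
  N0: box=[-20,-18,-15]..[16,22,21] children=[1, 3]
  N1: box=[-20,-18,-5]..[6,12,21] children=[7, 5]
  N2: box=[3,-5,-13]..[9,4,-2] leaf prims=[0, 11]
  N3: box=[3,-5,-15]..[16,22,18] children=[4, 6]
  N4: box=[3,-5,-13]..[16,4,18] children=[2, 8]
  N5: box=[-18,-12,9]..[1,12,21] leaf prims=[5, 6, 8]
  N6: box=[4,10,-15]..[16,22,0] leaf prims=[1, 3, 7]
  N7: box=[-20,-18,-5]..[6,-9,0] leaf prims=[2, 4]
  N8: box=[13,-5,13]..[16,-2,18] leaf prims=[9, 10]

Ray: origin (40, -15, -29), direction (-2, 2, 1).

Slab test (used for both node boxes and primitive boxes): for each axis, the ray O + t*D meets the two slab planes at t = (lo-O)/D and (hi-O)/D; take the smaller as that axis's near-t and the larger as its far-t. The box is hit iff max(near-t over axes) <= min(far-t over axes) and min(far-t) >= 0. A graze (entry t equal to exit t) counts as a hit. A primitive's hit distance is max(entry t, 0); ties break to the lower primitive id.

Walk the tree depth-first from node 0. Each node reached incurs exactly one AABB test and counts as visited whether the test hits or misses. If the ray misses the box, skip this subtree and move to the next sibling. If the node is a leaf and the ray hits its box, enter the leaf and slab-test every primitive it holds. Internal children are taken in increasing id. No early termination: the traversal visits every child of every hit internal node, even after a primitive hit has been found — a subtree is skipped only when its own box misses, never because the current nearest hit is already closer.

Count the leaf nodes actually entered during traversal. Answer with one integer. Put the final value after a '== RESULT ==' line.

Traverse from the root:
N0 x:[12,30] y:[-3/2,37/2] z:[14,50] -> hit [14,37/2], descend [1, 3]
  N1 x:[17,30] y:[-3/2,27/2] z:[24,50] -> miss, prune
  N3 x:[12,37/2] y:[5,37/2] z:[14,47] -> hit [14,37/2], descend [4, 6]
    N4 x:[12,37/2] y:[5,19/2] z:[16,47] -> miss, prune
    N6 x:[12,18] y:[25/2,37/2] z:[14,29] -> hit [14,18] leaf, test {P1(miss), P3(miss), P7@t=35/2}

Visited [0, 1, 3, 4, 6]. Tests: 5 box, 1 leaf. Nearest: P7.

== RESULT ==
1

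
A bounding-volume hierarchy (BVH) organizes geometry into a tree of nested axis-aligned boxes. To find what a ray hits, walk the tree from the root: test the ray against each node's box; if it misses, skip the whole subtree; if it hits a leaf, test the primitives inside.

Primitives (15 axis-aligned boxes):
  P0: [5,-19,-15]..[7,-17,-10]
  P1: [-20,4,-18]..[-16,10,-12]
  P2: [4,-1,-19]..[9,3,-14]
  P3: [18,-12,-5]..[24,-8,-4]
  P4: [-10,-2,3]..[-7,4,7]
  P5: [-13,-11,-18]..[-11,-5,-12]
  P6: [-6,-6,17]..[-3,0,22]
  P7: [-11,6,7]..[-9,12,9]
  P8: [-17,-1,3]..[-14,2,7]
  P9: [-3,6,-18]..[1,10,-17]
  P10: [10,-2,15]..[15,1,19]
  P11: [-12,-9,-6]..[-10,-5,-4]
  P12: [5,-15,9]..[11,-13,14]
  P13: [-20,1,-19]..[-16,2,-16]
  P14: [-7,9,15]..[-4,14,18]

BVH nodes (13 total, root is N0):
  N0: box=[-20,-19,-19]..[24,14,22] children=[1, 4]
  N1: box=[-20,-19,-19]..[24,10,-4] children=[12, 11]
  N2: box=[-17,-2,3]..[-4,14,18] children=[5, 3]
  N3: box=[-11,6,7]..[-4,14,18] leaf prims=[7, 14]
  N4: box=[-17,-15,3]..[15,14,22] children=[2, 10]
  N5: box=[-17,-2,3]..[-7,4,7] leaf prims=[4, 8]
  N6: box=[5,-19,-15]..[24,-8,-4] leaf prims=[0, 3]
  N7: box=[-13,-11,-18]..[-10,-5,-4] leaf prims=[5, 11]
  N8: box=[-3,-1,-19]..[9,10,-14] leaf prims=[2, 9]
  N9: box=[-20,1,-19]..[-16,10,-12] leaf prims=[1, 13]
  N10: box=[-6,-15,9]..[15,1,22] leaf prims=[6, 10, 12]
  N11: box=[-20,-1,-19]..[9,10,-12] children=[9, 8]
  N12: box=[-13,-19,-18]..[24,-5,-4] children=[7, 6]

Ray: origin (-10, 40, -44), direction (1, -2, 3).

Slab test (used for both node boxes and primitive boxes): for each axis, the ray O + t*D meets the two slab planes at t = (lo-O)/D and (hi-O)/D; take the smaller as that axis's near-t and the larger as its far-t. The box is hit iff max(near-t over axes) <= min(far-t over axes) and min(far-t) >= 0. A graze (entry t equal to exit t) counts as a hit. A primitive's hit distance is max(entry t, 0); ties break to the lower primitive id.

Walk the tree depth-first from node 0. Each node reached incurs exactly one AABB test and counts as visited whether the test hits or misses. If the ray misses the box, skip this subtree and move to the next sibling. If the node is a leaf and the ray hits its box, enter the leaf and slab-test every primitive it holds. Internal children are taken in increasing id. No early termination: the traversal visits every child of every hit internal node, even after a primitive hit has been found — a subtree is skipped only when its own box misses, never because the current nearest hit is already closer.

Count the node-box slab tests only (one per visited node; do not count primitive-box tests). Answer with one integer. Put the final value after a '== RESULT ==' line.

Walk:
N0 x:[-10,34] y:[13,59/2] z:[25/3,22] -> hit [13,22], descend [1, 4]
  N1 x:[-10,34] y:[15,59/2] z:[25/3,40/3] -> miss, prune
  N4 x:[-7,25] y:[13,55/2] z:[47/3,22] -> hit [47/3,22], descend [2, 10]
    N2 x:[-7,6] y:[13,21] z:[47/3,62/3] -> miss, prune
    N10 x:[4,25] y:[39/2,55/2] z:[53/3,22] -> hit [39/2,22] leaf, test {P6(miss), P10@t=20, P12(miss)}

Visited [0, 1, 4, 2, 10]. Tests: 5 box, 1 leaf. Nearest: P10.

== RESULT ==
5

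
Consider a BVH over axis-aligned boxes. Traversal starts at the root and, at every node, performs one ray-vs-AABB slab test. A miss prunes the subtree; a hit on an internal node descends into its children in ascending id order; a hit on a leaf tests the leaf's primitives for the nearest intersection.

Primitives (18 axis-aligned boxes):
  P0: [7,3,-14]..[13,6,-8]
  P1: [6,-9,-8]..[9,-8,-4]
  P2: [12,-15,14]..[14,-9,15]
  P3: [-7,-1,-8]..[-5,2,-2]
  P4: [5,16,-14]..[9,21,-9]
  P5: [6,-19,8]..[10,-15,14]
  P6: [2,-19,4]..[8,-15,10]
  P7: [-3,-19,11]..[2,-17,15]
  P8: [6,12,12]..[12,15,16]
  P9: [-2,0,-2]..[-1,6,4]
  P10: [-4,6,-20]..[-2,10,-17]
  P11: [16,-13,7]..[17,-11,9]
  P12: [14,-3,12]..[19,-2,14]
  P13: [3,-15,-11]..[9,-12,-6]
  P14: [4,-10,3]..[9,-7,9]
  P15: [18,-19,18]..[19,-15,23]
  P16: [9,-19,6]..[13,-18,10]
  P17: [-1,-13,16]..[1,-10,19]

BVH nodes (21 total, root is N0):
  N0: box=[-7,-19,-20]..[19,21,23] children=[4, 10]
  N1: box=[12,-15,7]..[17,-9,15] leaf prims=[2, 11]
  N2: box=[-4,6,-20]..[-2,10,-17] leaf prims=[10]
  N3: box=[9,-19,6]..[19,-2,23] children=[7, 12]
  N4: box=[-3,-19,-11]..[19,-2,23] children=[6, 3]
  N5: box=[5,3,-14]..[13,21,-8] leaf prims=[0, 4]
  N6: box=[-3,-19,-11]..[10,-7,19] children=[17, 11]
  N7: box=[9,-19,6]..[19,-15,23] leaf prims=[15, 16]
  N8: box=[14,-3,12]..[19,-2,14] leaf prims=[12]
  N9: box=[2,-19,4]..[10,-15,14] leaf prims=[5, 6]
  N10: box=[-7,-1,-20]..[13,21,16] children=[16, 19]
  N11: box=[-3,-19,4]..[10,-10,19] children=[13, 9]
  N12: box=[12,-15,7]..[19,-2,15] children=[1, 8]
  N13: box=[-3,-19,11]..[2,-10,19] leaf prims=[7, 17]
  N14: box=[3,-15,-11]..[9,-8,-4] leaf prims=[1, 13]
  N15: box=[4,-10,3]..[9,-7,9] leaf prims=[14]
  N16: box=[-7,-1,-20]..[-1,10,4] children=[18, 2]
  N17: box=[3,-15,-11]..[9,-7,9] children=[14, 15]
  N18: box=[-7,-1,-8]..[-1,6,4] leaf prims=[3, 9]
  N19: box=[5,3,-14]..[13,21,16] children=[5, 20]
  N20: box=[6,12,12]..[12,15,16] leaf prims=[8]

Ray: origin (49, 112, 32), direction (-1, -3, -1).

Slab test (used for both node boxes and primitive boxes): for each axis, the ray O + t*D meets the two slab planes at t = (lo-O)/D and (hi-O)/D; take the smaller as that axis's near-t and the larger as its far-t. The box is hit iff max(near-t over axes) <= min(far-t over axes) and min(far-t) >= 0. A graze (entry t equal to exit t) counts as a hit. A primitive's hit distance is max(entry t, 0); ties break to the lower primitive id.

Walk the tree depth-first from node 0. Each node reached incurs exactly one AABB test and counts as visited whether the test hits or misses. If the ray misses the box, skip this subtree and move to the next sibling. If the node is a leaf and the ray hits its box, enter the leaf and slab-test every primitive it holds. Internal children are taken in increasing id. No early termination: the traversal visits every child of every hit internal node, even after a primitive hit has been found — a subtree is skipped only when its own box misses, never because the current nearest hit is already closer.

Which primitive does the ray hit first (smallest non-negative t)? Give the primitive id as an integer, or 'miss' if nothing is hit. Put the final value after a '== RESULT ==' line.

Traverse from the root:
N0 x:[30,56] y:[91/3,131/3] z:[9,52] -> hit [91/3,131/3], descend [4, 10]
  N4 x:[30,52] y:[38,131/3] z:[9,43] -> hit [38,43], descend [3, 6]
    N3 x:[30,40] y:[38,131/3] z:[9,26] -> miss, prune
    N6 x:[39,52] y:[119/3,131/3] z:[13,43] -> hit [119/3,43], descend [11, 17]
      N11 x:[39,52] y:[122/3,131/3] z:[13,28] -> miss, prune
      N17 x:[40,46] y:[119/3,127/3] z:[23,43] -> hit [40,127/3], descend [14, 15]
        N14 x:[40,46] y:[40,127/3] z:[36,43] -> hit [40,127/3] leaf, test {P1@t=40, P13@t=124/3}
        N15 x:[40,45] y:[119/3,122/3] z:[23,29] -> miss, prune
  N10 x:[36,56] y:[91/3,113/3] z:[16,52] -> hit [36,113/3], descend [16, 19]
    N16 x:[50,56] y:[34,113/3] z:[28,52] -> miss, prune
    N19 x:[36,44] y:[91/3,109/3] z:[16,46] -> hit [36,109/3], descend [5, 20]
      N5 x:[36,44] y:[91/3,109/3] z:[40,46] -> miss, prune
      N20 x:[37,43] y:[97/3,100/3] z:[16,20] -> miss, prune

Visited [0, 4, 3, 6, 11, 17, 14, 15, 10, 16, 19, 5, 20]. Tests: 13 box, 1 leaf. Nearest: P1.

== RESULT ==
1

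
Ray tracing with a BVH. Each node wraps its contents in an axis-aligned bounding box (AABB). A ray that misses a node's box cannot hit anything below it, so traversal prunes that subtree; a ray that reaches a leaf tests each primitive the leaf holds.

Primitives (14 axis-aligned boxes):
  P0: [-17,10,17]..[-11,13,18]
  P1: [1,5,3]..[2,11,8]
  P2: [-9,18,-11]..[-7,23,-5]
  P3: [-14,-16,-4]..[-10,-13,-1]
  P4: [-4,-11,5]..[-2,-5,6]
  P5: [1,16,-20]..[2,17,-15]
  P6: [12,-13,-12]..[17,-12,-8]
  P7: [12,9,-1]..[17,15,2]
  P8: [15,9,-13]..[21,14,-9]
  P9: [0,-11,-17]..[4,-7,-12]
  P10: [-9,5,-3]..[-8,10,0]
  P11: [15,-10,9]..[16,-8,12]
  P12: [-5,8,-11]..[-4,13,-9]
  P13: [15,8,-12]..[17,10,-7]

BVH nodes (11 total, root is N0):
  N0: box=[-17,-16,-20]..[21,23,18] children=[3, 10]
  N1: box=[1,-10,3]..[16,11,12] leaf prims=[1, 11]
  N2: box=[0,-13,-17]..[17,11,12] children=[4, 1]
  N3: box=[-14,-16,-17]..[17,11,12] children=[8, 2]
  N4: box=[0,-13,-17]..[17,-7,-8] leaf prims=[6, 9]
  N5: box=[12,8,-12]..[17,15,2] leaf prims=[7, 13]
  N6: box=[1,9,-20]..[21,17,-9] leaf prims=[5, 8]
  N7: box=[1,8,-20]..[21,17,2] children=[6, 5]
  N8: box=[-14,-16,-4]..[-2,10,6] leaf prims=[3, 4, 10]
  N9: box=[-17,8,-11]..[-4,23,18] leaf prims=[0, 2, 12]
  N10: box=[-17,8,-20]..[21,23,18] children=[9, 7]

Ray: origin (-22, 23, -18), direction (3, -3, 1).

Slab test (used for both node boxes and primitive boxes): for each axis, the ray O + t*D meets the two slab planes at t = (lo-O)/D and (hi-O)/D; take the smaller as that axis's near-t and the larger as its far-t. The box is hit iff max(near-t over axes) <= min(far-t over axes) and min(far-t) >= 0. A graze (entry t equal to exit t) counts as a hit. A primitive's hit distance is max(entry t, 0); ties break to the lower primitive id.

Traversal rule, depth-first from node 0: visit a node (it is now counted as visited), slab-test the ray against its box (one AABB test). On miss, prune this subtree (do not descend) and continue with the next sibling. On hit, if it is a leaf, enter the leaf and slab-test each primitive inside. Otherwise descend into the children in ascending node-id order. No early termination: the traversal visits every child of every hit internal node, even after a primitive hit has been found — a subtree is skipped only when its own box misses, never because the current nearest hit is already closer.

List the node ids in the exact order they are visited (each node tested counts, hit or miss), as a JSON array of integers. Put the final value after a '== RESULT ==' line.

Traverse from the root:
N0 x:[5/3,43/3] y:[0,13] z:[-2,36] -> hit [5/3,13], descend [3, 10]
  N3 x:[8/3,13] y:[4,13] z:[1,30] -> hit [4,13], descend [2, 8]
    N2 x:[22/3,13] y:[4,12] z:[1,30] -> hit [22/3,12], descend [1, 4]
      N1 x:[23/3,38/3] y:[4,11] z:[21,30] -> miss, prune
      N4 x:[22/3,13] y:[10,12] z:[1,10] -> hit [10,10] leaf, test {P6(miss), P9(miss)}
    N8 x:[8/3,20/3] y:[13/3,13] z:[14,24] -> miss, prune
  N10 x:[5/3,43/3] y:[0,5] z:[-2,36] -> hit [5/3,5], descend [7, 9]
    N7 x:[23/3,43/3] y:[2,5] z:[-2,20] -> miss, prune
    N9 x:[5/3,6] y:[0,5] z:[7,36] -> miss, prune

9 AABB tests over nodes [0, 3, 2, 1, 4, 8, 10, 7, 9]; 1 leaf entered; closest miss.

== RESULT ==
[0, 3, 2, 1, 4, 8, 10, 7, 9]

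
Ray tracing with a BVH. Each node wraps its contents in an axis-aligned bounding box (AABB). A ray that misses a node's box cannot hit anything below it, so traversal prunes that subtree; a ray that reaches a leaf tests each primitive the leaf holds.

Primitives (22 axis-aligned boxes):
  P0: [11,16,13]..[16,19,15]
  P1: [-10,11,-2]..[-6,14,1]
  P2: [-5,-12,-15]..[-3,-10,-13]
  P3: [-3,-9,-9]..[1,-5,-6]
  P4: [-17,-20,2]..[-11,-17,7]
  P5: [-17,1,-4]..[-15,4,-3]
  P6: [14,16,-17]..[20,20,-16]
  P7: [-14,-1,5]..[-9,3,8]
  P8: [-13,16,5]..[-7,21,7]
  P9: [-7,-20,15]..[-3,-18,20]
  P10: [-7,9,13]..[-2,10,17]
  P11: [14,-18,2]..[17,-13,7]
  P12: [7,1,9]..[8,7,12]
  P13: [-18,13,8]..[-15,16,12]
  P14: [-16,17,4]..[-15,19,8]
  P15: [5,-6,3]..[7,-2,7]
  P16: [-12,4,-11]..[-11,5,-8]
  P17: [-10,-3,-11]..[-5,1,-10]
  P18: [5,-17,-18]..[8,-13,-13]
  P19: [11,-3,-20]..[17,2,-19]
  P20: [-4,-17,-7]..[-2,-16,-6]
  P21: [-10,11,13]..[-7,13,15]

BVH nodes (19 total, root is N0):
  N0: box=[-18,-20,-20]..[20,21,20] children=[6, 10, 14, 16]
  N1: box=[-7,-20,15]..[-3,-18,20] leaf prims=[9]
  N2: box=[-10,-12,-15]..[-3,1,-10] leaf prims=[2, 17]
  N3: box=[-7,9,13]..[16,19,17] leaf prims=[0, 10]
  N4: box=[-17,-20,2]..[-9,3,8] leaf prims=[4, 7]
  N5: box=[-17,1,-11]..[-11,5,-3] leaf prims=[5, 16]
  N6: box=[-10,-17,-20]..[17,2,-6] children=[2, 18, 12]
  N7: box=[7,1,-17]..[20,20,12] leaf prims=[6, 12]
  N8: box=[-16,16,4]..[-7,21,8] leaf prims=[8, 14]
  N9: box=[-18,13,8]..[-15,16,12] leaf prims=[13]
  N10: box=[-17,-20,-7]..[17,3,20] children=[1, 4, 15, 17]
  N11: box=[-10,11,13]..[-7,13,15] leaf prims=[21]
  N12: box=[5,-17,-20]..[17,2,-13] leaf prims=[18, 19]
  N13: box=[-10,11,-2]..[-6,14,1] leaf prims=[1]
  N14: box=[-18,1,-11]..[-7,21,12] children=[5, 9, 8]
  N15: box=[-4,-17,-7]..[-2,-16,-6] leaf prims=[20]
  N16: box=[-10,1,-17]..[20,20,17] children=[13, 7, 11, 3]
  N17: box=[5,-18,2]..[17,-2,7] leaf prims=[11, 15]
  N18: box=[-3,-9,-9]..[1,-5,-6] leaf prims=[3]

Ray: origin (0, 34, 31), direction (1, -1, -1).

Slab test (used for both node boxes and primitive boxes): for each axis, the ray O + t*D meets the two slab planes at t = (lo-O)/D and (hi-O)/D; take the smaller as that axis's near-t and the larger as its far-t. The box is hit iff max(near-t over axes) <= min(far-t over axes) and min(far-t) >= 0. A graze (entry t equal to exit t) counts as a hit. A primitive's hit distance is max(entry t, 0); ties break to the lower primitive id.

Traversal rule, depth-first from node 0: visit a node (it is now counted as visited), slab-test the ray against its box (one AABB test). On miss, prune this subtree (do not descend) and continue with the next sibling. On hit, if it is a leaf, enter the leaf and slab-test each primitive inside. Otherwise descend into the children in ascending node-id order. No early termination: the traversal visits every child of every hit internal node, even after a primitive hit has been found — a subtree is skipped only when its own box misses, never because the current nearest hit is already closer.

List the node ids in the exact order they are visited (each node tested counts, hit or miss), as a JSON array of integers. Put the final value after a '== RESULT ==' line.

Walk:
N0 x:[-18,20] y:[13,54] z:[11,51] -> hit [13,20], descend [6, 10, 14, 16]
  N6 x:[-10,17] y:[32,51] z:[37,51] -> miss, prune
  N10 x:[-17,17] y:[31,54] z:[11,38] -> miss, prune
  N14 x:[-18,-7] y:[13,33] z:[19,42] -> miss, prune
  N16 x:[-10,20] y:[14,33] z:[14,48] -> hit [14,20], descend [3, 7, 11, 13]
    N3 x:[-7,16] y:[15,25] z:[14,18] -> hit [15,16] leaf, test {P0@t=16, P10(miss)}
    N7 x:[7,20] y:[14,33] z:[19,48] -> hit [19,20] leaf, test {P6(miss), P12(miss)}
    N11 x:[-10,-7] y:[21,23] z:[16,18] -> miss, prune
    N13 x:[-10,-6] y:[20,23] z:[30,33] -> miss, prune

Summary -> nodes [0, 6, 10, 14, 16, 3, 7, 11, 13]; box-tests=9; leaf-entries=2; first=P0

== RESULT ==
[0, 6, 10, 14, 16, 3, 7, 11, 13]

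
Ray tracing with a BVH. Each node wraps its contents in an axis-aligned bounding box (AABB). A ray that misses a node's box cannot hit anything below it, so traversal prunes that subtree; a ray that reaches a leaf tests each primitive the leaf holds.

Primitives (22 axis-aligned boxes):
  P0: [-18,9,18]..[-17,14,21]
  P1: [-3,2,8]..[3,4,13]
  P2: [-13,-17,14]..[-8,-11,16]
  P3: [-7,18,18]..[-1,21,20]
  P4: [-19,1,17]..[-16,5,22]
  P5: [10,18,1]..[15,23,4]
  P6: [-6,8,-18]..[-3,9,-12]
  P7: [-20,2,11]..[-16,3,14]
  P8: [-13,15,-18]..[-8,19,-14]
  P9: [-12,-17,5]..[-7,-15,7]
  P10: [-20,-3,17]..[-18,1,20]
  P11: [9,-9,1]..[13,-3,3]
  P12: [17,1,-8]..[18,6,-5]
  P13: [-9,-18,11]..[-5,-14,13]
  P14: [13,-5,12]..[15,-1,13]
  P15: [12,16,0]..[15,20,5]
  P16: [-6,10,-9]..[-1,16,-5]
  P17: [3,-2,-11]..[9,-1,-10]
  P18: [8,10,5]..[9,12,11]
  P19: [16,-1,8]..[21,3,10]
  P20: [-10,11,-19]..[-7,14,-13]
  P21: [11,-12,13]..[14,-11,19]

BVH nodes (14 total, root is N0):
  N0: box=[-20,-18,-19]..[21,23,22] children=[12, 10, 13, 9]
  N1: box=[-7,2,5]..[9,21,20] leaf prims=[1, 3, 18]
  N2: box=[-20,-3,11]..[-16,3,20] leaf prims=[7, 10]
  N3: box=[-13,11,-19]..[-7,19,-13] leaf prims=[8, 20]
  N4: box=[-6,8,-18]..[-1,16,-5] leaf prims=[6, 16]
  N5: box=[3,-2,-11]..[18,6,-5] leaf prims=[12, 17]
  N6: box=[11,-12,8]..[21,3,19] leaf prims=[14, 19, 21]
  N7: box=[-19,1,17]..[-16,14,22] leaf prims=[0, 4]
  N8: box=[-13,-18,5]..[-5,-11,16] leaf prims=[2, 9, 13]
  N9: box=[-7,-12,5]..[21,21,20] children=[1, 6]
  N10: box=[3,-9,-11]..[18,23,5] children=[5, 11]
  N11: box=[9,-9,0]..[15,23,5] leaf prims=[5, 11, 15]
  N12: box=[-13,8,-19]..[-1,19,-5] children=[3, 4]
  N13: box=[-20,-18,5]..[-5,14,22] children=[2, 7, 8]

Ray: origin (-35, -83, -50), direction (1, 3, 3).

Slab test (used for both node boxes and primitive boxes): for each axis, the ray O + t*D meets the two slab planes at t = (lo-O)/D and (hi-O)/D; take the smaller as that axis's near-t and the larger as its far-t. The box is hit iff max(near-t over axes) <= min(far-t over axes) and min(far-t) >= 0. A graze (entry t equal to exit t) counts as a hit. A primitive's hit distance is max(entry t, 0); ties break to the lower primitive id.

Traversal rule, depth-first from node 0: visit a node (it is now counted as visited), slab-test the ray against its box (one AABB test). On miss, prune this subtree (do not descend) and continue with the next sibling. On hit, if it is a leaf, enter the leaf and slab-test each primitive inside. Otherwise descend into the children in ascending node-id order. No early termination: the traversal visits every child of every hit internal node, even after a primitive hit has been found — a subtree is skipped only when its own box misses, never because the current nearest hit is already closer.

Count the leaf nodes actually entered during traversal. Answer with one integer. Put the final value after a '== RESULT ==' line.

Traverse from the root:
N0 x:[15,56] y:[65/3,106/3] z:[31/3,24] -> hit [65/3,24], descend [9, 10, 12, 13]
  N9 x:[28,56] y:[71/3,104/3] z:[55/3,70/3] -> miss, prune
  N10 x:[38,53] y:[74/3,106/3] z:[13,55/3] -> miss, prune
  N12 x:[22,34] y:[91/3,34] z:[31/3,15] -> miss, prune
  N13 x:[15,30] y:[65/3,97/3] z:[55/3,24] -> hit [65/3,24], descend [2, 7, 8]
    N2 x:[15,19] y:[80/3,86/3] z:[61/3,70/3] -> miss, prune
    N7 x:[16,19] y:[28,97/3] z:[67/3,24] -> miss, prune
    N8 x:[22,30] y:[65/3,24] z:[55/3,22] -> hit [22,22] leaf, test {P2@t=22, P9(miss), P13(miss)}

order=[0, 9, 10, 12, 13, 2, 7, 8]  |boxes|=8  |leaves|=1  hit=P2

== RESULT ==
1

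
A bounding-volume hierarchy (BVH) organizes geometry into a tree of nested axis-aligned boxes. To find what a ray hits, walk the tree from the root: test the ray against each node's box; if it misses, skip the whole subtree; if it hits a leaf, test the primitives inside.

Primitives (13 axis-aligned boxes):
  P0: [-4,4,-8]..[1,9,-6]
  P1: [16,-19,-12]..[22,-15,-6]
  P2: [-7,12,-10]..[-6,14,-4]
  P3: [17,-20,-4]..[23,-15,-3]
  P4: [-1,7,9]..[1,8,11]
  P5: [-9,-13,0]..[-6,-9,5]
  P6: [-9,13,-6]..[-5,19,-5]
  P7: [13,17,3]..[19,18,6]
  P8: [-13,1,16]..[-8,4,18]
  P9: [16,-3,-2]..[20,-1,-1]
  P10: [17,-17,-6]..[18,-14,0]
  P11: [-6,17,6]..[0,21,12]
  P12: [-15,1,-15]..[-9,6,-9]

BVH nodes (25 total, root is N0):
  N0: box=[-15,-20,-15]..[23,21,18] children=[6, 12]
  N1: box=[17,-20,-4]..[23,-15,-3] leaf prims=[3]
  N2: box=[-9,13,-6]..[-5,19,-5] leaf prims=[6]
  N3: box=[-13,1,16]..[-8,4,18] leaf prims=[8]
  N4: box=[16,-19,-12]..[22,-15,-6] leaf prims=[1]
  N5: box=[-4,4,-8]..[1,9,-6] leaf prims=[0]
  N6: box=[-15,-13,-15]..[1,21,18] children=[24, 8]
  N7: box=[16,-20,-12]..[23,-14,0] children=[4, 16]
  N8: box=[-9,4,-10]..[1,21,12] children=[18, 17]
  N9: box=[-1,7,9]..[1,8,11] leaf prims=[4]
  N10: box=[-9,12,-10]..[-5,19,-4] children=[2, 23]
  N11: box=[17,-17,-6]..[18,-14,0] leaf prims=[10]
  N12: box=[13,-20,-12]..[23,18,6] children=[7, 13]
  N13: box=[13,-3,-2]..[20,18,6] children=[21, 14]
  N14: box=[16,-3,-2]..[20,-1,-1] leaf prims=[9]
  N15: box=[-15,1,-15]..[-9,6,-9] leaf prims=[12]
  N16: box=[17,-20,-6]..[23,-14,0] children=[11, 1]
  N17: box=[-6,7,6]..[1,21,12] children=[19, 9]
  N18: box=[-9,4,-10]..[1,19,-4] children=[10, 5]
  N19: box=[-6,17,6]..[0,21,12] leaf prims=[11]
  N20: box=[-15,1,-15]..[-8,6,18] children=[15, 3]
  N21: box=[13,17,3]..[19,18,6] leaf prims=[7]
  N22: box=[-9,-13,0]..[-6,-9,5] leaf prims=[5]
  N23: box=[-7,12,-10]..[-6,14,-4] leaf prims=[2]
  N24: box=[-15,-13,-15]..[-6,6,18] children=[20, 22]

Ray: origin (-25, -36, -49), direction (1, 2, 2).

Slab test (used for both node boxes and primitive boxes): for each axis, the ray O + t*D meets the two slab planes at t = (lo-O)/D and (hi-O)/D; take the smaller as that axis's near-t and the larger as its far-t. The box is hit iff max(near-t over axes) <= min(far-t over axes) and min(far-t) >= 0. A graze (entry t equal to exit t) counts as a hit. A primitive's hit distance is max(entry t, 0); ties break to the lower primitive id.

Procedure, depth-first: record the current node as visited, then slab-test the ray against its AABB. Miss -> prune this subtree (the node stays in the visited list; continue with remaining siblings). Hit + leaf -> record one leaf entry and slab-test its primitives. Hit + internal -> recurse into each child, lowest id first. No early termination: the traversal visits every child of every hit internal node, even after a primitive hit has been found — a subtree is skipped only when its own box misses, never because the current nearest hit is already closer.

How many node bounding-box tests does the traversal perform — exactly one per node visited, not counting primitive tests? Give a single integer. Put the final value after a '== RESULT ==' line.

Trace the traversal:
N0 x:[10,48] y:[8,57/2] z:[17,67/2] -> hit [17,57/2], descend [6, 12]
  N6 x:[10,26] y:[23/2,57/2] z:[17,67/2] -> hit [17,26], descend [8, 24]
    N8 x:[16,26] y:[20,57/2] z:[39/2,61/2] -> hit [20,26], descend [17, 18]
      N17 x:[19,26] y:[43/2,57/2] z:[55/2,61/2] -> miss, prune
      N18 x:[16,26] y:[20,55/2] z:[39/2,45/2] -> hit [20,45/2], descend [5, 10]
        N5 x:[21,26] y:[20,45/2] z:[41/2,43/2] -> hit [21,43/2] leaf, test {P0@t=21}
        N10 x:[16,20] y:[24,55/2] z:[39/2,45/2] -> miss, prune
    N24 x:[10,19] y:[23/2,21] z:[17,67/2] -> hit [17,19], descend [20, 22]
      N20 x:[10,17] y:[37/2,21] z:[17,67/2] -> miss, prune
      N22 x:[16,19] y:[23/2,27/2] z:[49/2,27] -> miss, prune
  N12 x:[38,48] y:[8,27] z:[37/2,55/2] -> miss, prune

11 AABB tests over nodes [0, 6, 8, 17, 18, 5, 10, 24, 20, 22, 12]; 1 leaf entered; closest P0.

== RESULT ==
11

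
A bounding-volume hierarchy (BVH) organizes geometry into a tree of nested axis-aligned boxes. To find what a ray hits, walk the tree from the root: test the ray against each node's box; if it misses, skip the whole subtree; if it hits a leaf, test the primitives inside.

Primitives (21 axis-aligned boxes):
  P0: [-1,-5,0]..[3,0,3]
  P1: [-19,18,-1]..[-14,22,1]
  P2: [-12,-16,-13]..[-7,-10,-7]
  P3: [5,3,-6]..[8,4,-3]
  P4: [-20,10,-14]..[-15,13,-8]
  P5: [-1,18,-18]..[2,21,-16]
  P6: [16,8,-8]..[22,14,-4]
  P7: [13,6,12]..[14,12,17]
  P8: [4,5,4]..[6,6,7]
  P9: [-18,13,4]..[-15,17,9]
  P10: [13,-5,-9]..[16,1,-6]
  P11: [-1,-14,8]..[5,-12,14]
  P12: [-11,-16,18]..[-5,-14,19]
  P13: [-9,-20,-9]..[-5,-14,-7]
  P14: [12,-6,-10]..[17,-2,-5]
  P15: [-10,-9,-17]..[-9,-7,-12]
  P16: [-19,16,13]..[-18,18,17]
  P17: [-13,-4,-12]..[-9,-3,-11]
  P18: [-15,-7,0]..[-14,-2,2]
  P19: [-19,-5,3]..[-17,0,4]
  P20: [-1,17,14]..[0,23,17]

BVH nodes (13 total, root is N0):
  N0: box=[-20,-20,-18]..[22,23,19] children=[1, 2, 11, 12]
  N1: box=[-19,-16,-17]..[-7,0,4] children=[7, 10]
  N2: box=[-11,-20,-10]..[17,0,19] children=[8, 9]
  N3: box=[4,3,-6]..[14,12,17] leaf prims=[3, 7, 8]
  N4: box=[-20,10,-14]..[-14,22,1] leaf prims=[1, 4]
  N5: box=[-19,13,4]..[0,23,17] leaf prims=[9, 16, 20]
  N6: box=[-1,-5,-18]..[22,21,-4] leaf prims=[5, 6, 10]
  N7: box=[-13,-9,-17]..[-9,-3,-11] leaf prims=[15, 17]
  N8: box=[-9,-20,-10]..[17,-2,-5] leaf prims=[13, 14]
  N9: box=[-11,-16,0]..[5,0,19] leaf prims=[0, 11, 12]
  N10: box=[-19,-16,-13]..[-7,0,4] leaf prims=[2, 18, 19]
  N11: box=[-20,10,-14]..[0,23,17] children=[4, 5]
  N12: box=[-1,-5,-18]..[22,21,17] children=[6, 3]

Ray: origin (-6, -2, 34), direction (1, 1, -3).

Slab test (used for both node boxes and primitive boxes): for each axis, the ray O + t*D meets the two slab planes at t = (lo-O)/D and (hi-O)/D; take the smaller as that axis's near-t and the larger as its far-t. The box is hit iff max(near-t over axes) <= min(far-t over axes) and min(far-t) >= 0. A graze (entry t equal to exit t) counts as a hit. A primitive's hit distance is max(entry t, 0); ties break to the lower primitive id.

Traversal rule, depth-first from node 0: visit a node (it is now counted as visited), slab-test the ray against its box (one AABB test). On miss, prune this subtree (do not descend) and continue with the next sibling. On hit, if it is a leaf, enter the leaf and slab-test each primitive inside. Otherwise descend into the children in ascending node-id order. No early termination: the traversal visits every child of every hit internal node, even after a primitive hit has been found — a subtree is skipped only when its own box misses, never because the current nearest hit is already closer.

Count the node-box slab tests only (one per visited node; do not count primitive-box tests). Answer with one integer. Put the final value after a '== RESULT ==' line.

Traverse from the root:
N0 x:[-14,28] y:[-18,25] z:[5,52/3] -> hit [5,52/3], descend [1, 2, 11, 12]
  N1 x:[-13,-1] y:[-14,2] z:[10,17] -> miss, prune
  N2 x:[-5,23] y:[-18,2] z:[5,44/3] -> miss, prune
  N11 x:[-14,6] y:[12,25] z:[17/3,16] -> miss, prune
  N12 x:[5,28] y:[-3,23] z:[17/3,52/3] -> hit [17/3,52/3], descend [3, 6]
    N3 x:[10,20] y:[5,14] z:[17/3,40/3] -> hit [10,40/3] leaf, test {P3(miss), P7(miss), P8(miss)}
    N6 x:[5,28] y:[-3,23] z:[38/3,52/3] -> hit [38/3,52/3] leaf, test {P5(miss), P6(miss), P10(miss)}

7 AABB tests over nodes [0, 1, 2, 11, 12, 3, 6]; 2 leaves entered; closest miss.

== RESULT ==
7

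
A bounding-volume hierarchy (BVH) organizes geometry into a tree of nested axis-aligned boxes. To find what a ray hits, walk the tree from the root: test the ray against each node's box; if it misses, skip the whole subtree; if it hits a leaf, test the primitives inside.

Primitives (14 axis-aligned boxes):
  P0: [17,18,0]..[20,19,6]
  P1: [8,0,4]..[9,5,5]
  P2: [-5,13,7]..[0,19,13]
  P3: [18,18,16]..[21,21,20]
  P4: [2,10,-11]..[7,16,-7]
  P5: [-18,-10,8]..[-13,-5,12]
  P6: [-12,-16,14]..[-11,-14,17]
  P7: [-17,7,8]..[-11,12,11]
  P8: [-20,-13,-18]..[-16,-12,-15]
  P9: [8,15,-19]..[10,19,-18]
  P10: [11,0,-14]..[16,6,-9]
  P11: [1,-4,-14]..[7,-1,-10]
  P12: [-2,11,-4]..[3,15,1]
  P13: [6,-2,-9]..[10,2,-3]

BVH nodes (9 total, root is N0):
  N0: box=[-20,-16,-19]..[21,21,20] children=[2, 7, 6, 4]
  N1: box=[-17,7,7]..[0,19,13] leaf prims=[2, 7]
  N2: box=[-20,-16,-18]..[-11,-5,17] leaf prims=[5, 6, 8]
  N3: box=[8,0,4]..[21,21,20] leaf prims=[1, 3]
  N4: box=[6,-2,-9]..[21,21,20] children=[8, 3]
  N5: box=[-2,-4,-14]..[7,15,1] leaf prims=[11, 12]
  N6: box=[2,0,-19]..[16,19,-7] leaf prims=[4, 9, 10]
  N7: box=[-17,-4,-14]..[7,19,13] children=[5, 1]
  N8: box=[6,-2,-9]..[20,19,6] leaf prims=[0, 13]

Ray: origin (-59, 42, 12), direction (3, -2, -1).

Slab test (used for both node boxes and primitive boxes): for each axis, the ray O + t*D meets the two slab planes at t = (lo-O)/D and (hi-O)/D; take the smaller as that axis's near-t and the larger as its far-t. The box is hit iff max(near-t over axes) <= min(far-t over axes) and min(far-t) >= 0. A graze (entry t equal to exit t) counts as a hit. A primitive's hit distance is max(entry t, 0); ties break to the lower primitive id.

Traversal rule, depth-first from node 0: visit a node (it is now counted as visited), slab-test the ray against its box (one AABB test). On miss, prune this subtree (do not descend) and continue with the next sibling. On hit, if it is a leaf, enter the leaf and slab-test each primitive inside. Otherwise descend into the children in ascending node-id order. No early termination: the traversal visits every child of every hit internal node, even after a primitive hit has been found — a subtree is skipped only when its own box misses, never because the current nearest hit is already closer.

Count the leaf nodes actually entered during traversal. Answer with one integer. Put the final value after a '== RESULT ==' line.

Walk:
N0 x:[13,80/3] y:[21/2,29] z:[-8,31] -> hit [13,80/3], descend [2, 4, 6, 7]
  N2 x:[13,16] y:[47/2,29] z:[-5,30] -> miss, prune
  N4 x:[65/3,80/3] y:[21/2,22] z:[-8,21] -> miss, prune
  N6 x:[61/3,25] y:[23/2,21] z:[19,31] -> hit [61/3,21] leaf, test {P4(miss), P9(miss), P10(miss)}
  N7 x:[14,22] y:[23/2,23] z:[-1,26] -> hit [14,22], descend [1, 5]
    N1 x:[14,59/3] y:[23/2,35/2] z:[-1,5] -> miss, prune
    N5 x:[19,22] y:[27/2,23] z:[11,26] -> hit [19,22] leaf, test {P11@t=22, P12(miss)}

Summary -> nodes [0, 2, 4, 6, 7, 1, 5]; box-tests=7; leaf-entries=2; first=P11

== RESULT ==
2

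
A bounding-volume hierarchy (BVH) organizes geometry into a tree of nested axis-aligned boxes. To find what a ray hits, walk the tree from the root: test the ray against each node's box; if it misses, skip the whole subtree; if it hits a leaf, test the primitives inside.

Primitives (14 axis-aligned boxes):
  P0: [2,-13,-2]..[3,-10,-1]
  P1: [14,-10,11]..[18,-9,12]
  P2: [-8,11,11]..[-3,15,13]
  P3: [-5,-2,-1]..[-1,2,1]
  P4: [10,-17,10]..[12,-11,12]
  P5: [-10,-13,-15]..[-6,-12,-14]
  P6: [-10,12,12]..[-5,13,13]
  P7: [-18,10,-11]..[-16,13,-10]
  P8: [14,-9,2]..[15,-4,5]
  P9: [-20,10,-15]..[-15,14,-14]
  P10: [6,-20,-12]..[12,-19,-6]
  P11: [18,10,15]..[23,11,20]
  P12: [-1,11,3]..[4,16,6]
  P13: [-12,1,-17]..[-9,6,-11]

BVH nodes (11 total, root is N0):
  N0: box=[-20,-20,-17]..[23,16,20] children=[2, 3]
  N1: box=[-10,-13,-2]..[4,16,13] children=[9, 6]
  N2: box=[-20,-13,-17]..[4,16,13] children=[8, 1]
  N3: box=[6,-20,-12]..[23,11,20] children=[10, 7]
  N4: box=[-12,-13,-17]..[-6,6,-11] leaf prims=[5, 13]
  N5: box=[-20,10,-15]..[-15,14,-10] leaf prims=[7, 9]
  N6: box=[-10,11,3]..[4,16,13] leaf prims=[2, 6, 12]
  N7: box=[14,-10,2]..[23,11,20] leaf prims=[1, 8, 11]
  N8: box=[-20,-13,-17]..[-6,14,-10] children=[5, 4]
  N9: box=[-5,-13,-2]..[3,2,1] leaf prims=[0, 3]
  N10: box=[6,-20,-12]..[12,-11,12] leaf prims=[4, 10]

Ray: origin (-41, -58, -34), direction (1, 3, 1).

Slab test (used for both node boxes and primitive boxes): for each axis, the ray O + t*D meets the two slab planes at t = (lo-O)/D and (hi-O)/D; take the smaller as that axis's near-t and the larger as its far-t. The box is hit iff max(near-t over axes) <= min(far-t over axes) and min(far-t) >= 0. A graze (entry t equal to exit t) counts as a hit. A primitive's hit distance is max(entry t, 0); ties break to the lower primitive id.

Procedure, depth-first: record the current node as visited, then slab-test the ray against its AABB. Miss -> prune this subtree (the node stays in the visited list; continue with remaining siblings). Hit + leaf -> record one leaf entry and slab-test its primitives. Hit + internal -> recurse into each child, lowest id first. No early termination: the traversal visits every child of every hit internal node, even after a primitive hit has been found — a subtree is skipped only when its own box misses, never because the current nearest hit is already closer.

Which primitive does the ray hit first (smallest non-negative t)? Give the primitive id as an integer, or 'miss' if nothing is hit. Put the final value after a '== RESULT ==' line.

Traverse from the root:
N0 x:[21,64] y:[38/3,74/3] z:[17,54] -> hit [21,74/3], descend [2, 3]
  N2 x:[21,45] y:[15,74/3] z:[17,47] -> hit [21,74/3], descend [1, 8]
    N1 x:[31,45] y:[15,74/3] z:[32,47] -> miss, prune
    N8 x:[21,35] y:[15,24] z:[17,24] -> hit [21,24], descend [4, 5]
      N4 x:[29,35] y:[15,64/3] z:[17,23] -> miss, prune
      N5 x:[21,26] y:[68/3,24] z:[19,24] -> hit [68/3,24] leaf, test {P7@t=23, P9(miss)}
  N3 x:[47,64] y:[38/3,23] z:[22,54] -> miss, prune

Summary -> nodes [0, 2, 1, 8, 4, 5, 3]; box-tests=7; leaf-entries=1; first=P7

== RESULT ==
7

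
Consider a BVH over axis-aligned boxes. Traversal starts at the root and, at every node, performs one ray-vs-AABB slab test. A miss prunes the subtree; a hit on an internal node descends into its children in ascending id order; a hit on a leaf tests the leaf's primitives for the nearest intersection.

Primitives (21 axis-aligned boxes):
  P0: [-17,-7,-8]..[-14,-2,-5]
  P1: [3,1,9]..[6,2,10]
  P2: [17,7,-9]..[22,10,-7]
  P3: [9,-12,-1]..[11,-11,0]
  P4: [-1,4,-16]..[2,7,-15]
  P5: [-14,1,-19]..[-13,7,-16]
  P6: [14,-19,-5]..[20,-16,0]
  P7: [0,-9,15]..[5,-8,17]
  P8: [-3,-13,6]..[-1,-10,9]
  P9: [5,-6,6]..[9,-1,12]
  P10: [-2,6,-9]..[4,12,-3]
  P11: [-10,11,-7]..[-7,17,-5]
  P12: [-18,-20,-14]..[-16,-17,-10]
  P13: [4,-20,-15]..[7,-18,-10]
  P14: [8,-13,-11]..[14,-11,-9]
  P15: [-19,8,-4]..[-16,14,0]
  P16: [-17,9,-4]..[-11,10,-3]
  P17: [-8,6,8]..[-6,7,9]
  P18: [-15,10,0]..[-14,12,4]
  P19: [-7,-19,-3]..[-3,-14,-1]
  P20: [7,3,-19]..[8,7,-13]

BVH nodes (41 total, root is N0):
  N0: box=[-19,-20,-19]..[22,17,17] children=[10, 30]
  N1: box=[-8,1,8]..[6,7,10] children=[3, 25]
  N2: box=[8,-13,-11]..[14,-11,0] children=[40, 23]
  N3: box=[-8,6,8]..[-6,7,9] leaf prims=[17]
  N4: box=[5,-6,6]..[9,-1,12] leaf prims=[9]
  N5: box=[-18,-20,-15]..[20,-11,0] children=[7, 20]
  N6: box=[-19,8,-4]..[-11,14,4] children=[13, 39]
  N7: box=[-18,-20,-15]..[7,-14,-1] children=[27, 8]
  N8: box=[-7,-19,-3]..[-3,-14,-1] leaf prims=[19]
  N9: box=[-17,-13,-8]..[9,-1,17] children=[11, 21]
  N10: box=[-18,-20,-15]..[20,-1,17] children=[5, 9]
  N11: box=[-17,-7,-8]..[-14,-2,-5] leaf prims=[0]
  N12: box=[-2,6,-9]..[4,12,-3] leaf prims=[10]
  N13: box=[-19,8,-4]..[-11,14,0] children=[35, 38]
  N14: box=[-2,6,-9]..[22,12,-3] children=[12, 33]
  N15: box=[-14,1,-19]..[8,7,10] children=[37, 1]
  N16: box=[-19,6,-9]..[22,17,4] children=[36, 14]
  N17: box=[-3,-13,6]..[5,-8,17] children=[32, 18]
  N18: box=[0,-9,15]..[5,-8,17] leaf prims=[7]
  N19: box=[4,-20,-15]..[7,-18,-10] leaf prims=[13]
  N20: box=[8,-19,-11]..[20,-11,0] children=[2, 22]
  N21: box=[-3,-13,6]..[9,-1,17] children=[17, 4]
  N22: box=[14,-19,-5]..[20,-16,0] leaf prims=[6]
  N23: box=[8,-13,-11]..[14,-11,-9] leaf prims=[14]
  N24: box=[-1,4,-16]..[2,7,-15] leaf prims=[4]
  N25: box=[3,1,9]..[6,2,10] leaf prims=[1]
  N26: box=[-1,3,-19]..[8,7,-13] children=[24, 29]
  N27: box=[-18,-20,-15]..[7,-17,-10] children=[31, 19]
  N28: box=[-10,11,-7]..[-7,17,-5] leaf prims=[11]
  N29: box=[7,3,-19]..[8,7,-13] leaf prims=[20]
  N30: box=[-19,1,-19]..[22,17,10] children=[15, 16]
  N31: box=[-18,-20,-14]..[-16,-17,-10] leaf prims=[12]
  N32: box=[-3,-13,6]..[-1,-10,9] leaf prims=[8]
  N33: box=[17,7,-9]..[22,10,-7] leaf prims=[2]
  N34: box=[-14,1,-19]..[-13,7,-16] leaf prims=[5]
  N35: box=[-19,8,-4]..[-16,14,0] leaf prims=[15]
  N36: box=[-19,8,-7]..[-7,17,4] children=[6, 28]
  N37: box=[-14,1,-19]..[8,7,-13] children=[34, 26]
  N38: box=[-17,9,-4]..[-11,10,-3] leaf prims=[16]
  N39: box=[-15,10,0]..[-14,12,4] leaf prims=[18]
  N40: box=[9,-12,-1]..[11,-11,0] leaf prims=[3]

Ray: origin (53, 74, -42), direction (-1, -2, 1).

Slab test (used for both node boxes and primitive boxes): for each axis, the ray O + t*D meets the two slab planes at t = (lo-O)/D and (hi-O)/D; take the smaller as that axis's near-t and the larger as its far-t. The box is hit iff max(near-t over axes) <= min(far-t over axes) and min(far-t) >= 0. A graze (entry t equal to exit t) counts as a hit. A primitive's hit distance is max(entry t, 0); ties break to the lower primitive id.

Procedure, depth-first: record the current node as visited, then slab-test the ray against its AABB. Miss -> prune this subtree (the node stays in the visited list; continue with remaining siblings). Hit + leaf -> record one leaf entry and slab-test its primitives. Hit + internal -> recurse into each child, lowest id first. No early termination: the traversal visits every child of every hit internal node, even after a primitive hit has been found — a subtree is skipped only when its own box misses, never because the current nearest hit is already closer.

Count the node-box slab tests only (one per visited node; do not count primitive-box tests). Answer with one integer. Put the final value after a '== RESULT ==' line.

Trace the traversal:
N0 x:[31,72] y:[57/2,47] z:[23,59] -> hit [31,47], descend [10, 30]
  N10 x:[33,71] y:[75/2,47] z:[27,59] -> hit [75/2,47], descend [5, 9]
    N5 x:[33,71] y:[85/2,47] z:[27,42] -> miss, prune
    N9 x:[44,70] y:[75/2,87/2] z:[34,59] -> miss, prune
  N30 x:[31,72] y:[57/2,73/2] z:[23,52] -> hit [31,73/2], descend [15, 16]
    N15 x:[45,67] y:[67/2,73/2] z:[23,52] -> miss, prune
    N16 x:[31,72] y:[57/2,34] z:[33,46] -> hit [33,34], descend [14, 36]
      N14 x:[31,55] y:[31,34] z:[33,39] -> hit [33,34], descend [12, 33]
        N12 x:[49,55] y:[31,34] z:[33,39] -> miss, prune
        N33 x:[31,36] y:[32,67/2] z:[33,35] -> hit [33,67/2] leaf, test {P2@t=33}
      N36 x:[60,72] y:[57/2,33] z:[35,46] -> miss, prune

Summary -> nodes [0, 10, 5, 9, 30, 15, 16, 14, 12, 33, 36]; box-tests=11; leaf-entries=1; first=P2

== RESULT ==
11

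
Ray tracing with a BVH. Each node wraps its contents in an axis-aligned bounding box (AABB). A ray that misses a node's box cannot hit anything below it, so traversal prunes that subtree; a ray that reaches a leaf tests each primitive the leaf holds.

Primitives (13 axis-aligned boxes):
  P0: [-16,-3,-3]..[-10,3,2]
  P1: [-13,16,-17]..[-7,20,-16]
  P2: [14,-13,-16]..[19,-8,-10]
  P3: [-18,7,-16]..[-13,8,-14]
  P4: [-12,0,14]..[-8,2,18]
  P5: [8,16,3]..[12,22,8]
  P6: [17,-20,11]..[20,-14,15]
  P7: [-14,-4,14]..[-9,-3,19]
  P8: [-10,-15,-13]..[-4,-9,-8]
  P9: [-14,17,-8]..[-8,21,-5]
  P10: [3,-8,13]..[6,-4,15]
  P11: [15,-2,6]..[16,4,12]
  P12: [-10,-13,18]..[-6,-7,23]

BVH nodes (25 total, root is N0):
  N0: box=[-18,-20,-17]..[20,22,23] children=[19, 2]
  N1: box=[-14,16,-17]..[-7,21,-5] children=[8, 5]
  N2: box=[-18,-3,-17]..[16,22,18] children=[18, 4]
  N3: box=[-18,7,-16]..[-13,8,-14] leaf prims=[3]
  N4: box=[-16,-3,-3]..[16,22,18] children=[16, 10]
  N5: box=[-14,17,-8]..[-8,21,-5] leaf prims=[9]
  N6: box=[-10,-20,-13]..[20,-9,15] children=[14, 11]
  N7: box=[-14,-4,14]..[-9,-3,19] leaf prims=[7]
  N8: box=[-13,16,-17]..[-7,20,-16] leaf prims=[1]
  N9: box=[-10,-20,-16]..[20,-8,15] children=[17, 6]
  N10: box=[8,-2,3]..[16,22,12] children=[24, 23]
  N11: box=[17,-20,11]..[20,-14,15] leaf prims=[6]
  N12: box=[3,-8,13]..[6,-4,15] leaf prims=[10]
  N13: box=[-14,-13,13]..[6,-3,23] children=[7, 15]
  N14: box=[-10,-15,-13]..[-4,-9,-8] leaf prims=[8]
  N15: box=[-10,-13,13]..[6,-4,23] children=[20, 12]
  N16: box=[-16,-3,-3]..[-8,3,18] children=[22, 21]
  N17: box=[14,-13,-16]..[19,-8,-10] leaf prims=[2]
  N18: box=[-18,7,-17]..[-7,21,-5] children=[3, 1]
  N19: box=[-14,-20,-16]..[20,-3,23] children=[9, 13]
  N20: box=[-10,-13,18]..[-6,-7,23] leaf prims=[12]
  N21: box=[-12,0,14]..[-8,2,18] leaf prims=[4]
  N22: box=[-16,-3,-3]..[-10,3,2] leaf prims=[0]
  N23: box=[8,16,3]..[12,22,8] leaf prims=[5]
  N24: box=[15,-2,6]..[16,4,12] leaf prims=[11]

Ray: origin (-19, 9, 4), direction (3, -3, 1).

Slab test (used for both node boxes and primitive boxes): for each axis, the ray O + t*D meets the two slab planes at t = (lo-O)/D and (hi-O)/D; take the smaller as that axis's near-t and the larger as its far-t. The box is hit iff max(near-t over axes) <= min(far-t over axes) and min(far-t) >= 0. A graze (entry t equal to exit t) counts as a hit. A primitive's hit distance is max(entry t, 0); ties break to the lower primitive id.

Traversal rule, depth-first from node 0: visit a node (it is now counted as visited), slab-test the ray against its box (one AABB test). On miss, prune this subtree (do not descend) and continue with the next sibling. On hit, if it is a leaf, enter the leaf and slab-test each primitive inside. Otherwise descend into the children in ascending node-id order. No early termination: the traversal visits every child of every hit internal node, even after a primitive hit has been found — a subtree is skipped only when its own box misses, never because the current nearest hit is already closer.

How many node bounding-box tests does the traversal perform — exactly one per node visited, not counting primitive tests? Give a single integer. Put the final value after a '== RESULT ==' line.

Traverse from the root:
N0 x:[1/3,13] y:[-13/3,29/3] z:[-21,19] -> hit [1/3,29/3], descend [2, 19]
  N2 x:[1/3,35/3] y:[-13/3,4] z:[-21,14] -> hit [1/3,4], descend [4, 18]
    N4 x:[1,35/3] y:[-13/3,4] z:[-7,14] -> hit [1,4], descend [10, 16]
      N10 x:[9,35/3] y:[-13/3,11/3] z:[-1,8] -> miss, prune
      N16 x:[1,11/3] y:[2,4] z:[-7,14] -> hit [2,11/3], descend [21, 22]
        N21 x:[7/3,11/3] y:[7/3,3] z:[10,14] -> miss, prune
        N22 x:[1,3] y:[2,4] z:[-7,-2] -> miss, prune
    N18 x:[1/3,4] y:[-4,2/3] z:[-21,-9] -> miss, prune
  N19 x:[5/3,13] y:[4,29/3] z:[-20,19] -> hit [4,29/3], descend [9, 13]
    N9 x:[3,13] y:[17/3,29/3] z:[-20,11] -> hit [17/3,29/3], descend [6, 17]
      N6 x:[3,13] y:[6,29/3] z:[-17,11] -> hit [6,29/3], descend [11, 14]
        N11 x:[12,13] y:[23/3,29/3] z:[7,11] -> miss, prune
        N14 x:[3,5] y:[6,8] z:[-17,-12] -> miss, prune
      N17 x:[11,38/3] y:[17/3,22/3] z:[-20,-14] -> miss, prune
    N13 x:[5/3,25/3] y:[4,22/3] z:[9,19] -> miss, prune

15 AABB tests over nodes [0, 2, 4, 10, 16, 21, 22, 18, 19, 9, 6, 11, 14, 17, 13]; 0 leaves entered; closest miss.

== RESULT ==
15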